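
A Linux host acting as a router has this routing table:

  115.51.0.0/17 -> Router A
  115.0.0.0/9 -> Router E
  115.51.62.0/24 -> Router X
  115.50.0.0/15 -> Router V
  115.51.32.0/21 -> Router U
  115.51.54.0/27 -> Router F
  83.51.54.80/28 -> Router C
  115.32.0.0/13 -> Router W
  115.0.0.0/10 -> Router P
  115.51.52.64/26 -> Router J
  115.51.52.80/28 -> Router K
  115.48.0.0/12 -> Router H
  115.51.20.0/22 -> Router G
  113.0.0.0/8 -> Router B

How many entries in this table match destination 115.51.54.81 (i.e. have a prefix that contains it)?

5

Prefixes containing 115.51.54.81:
  115.0.0.0/9 (115.0.0.0 - 115.127.255.255)
  115.0.0.0/10 (115.0.0.0 - 115.63.255.255)
  115.48.0.0/12 (115.48.0.0 - 115.63.255.255)
  115.50.0.0/15 (115.50.0.0 - 115.51.255.255)
  115.51.0.0/17 (115.51.0.0 - 115.51.127.255)
Total matching entries: 5.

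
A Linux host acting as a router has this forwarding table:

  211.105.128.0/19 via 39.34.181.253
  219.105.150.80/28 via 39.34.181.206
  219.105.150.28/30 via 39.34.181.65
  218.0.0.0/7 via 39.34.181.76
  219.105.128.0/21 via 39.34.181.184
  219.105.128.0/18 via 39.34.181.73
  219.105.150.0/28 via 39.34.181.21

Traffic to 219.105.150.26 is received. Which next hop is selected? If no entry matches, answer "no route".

Routes whose prefix contains 219.105.150.26:
  218.0.0.0/7 (218.0.0.0 - 219.255.255.255) -> 39.34.181.76
  219.105.128.0/18 (219.105.128.0 - 219.105.191.255) -> 39.34.181.73
More-specific entries that do NOT match:
  219.105.150.28/30 (219.105.150.28 - 219.105.150.31) does not contain 219.105.150.26
  219.105.150.80/28 (219.105.150.80 - 219.105.150.95) does not contain 219.105.150.26
  219.105.150.0/28 (219.105.150.0 - 219.105.150.15) does not contain 219.105.150.26
  219.105.128.0/21 (219.105.128.0 - 219.105.135.255) does not contain 219.105.150.26
  211.105.128.0/19 (211.105.128.0 - 211.105.159.255) does not contain 219.105.150.26
Longest matching prefix is /18 -> next hop 39.34.181.73.

39.34.181.73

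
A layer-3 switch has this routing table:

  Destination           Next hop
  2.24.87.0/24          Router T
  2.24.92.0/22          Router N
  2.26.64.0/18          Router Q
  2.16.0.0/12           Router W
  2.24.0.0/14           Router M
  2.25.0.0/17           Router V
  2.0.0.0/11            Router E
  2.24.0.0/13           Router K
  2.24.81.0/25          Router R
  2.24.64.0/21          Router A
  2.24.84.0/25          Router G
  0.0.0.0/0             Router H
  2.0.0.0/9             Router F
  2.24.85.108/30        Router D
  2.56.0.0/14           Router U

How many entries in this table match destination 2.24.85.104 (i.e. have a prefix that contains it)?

6

Prefixes containing 2.24.85.104:
  0.0.0.0/0 (default, matches everything)
  2.0.0.0/9 (2.0.0.0 - 2.127.255.255)
  2.0.0.0/11 (2.0.0.0 - 2.31.255.255)
  2.16.0.0/12 (2.16.0.0 - 2.31.255.255)
  2.24.0.0/13 (2.24.0.0 - 2.31.255.255)
  2.24.0.0/14 (2.24.0.0 - 2.27.255.255)
Total matching entries: 6.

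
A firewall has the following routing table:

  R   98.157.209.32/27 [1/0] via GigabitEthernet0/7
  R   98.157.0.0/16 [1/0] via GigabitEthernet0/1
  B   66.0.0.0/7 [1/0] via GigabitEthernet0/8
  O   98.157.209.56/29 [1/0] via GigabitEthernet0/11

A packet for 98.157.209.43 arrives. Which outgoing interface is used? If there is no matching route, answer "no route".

Routes whose prefix contains 98.157.209.43:
  98.157.0.0/16 (98.157.0.0 - 98.157.255.255) -> GigabitEthernet0/1
  98.157.209.32/27 (98.157.209.32 - 98.157.209.63) -> GigabitEthernet0/7
More-specific entries that do NOT match:
  98.157.209.56/29 (98.157.209.56 - 98.157.209.63) does not contain 98.157.209.43
Longest matching prefix is /27 -> interface GigabitEthernet0/7.

GigabitEthernet0/7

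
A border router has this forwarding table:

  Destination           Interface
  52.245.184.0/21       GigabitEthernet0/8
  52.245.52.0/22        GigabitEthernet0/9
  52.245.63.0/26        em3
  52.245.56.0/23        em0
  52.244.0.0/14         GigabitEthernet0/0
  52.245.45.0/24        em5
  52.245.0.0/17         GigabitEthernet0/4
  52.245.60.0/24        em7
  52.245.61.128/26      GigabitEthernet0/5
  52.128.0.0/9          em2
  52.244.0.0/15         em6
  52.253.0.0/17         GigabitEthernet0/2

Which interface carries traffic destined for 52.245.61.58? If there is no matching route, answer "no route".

Routes whose prefix contains 52.245.61.58:
  52.128.0.0/9 (52.128.0.0 - 52.255.255.255) -> em2
  52.244.0.0/14 (52.244.0.0 - 52.247.255.255) -> GigabitEthernet0/0
  52.244.0.0/15 (52.244.0.0 - 52.245.255.255) -> em6
  52.245.0.0/17 (52.245.0.0 - 52.245.127.255) -> GigabitEthernet0/4
More-specific entries that do NOT match:
  52.245.63.0/26 (52.245.63.0 - 52.245.63.63) does not contain 52.245.61.58
  52.245.61.128/26 (52.245.61.128 - 52.245.61.191) does not contain 52.245.61.58
  52.245.45.0/24 (52.245.45.0 - 52.245.45.255) does not contain 52.245.61.58
  52.245.60.0/24 (52.245.60.0 - 52.245.60.255) does not contain 52.245.61.58
  52.245.56.0/23 (52.245.56.0 - 52.245.57.255) does not contain 52.245.61.58
  52.245.52.0/22 (52.245.52.0 - 52.245.55.255) does not contain 52.245.61.58
  52.245.184.0/21 (52.245.184.0 - 52.245.191.255) does not contain 52.245.61.58
Longest matching prefix is /17 -> interface GigabitEthernet0/4.

GigabitEthernet0/4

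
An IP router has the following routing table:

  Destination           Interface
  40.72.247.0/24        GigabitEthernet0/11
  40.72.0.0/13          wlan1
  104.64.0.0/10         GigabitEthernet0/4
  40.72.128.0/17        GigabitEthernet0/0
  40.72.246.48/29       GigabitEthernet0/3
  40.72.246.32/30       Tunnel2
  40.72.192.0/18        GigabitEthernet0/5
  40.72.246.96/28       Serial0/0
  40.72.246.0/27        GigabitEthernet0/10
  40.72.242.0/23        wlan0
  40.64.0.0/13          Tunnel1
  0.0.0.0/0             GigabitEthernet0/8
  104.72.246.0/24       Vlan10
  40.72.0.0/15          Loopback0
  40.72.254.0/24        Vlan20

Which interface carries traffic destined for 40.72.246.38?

GigabitEthernet0/5

Routes whose prefix contains 40.72.246.38:
  0.0.0.0/0 (default, matches everything) -> GigabitEthernet0/8
  40.72.0.0/13 (40.72.0.0 - 40.79.255.255) -> wlan1
  40.72.0.0/15 (40.72.0.0 - 40.73.255.255) -> Loopback0
  40.72.128.0/17 (40.72.128.0 - 40.72.255.255) -> GigabitEthernet0/0
  40.72.192.0/18 (40.72.192.0 - 40.72.255.255) -> GigabitEthernet0/5
More-specific entries that do NOT match:
  40.72.246.32/30 (40.72.246.32 - 40.72.246.35) does not contain 40.72.246.38
  40.72.246.48/29 (40.72.246.48 - 40.72.246.55) does not contain 40.72.246.38
  40.72.246.96/28 (40.72.246.96 - 40.72.246.111) does not contain 40.72.246.38
  40.72.246.0/27 (40.72.246.0 - 40.72.246.31) does not contain 40.72.246.38
  40.72.247.0/24 (40.72.247.0 - 40.72.247.255) does not contain 40.72.246.38
  104.72.246.0/24 (104.72.246.0 - 104.72.246.255) does not contain 40.72.246.38
  40.72.254.0/24 (40.72.254.0 - 40.72.254.255) does not contain 40.72.246.38
  40.72.242.0/23 (40.72.242.0 - 40.72.243.255) does not contain 40.72.246.38
Longest matching prefix is /18 -> interface GigabitEthernet0/5.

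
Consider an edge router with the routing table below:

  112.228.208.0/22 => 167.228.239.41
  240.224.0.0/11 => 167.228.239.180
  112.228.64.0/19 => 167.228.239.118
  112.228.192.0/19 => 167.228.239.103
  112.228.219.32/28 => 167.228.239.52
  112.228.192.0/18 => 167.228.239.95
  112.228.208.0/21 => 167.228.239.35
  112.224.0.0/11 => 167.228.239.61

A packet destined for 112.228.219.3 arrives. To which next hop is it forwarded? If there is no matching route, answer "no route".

167.228.239.103

Routes whose prefix contains 112.228.219.3:
  112.224.0.0/11 (112.224.0.0 - 112.255.255.255) -> 167.228.239.61
  112.228.192.0/18 (112.228.192.0 - 112.228.255.255) -> 167.228.239.95
  112.228.192.0/19 (112.228.192.0 - 112.228.223.255) -> 167.228.239.103
More-specific entries that do NOT match:
  112.228.219.32/28 (112.228.219.32 - 112.228.219.47) does not contain 112.228.219.3
  112.228.208.0/22 (112.228.208.0 - 112.228.211.255) does not contain 112.228.219.3
  112.228.208.0/21 (112.228.208.0 - 112.228.215.255) does not contain 112.228.219.3
Longest matching prefix is /19 -> next hop 167.228.239.103.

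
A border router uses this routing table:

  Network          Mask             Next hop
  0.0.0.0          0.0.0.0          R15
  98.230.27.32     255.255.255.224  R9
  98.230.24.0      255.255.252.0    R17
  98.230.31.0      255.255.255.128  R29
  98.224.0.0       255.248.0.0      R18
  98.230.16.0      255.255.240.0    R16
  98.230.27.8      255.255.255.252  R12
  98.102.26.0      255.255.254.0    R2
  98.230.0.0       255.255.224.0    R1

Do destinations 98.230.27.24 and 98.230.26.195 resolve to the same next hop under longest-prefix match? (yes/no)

98.230.27.24: longest match 98.230.24.0/22 -> R17
98.230.26.195: longest match 98.230.24.0/22 -> R17

yes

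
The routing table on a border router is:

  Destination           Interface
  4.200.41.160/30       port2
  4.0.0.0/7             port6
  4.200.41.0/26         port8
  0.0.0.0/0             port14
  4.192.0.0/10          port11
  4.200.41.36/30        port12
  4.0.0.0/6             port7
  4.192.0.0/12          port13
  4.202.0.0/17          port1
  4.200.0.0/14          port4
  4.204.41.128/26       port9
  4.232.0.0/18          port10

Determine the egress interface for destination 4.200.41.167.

Routes whose prefix contains 4.200.41.167:
  0.0.0.0/0 (default, matches everything) -> port14
  4.0.0.0/6 (4.0.0.0 - 7.255.255.255) -> port7
  4.0.0.0/7 (4.0.0.0 - 5.255.255.255) -> port6
  4.192.0.0/10 (4.192.0.0 - 4.255.255.255) -> port11
  4.192.0.0/12 (4.192.0.0 - 4.207.255.255) -> port13
  4.200.0.0/14 (4.200.0.0 - 4.203.255.255) -> port4
More-specific entries that do NOT match:
  4.200.41.160/30 (4.200.41.160 - 4.200.41.163) does not contain 4.200.41.167
  4.200.41.36/30 (4.200.41.36 - 4.200.41.39) does not contain 4.200.41.167
  4.200.41.0/26 (4.200.41.0 - 4.200.41.63) does not contain 4.200.41.167
  4.204.41.128/26 (4.204.41.128 - 4.204.41.191) does not contain 4.200.41.167
  4.232.0.0/18 (4.232.0.0 - 4.232.63.255) does not contain 4.200.41.167
  4.202.0.0/17 (4.202.0.0 - 4.202.127.255) does not contain 4.200.41.167
Longest matching prefix is /14 -> interface port4.

port4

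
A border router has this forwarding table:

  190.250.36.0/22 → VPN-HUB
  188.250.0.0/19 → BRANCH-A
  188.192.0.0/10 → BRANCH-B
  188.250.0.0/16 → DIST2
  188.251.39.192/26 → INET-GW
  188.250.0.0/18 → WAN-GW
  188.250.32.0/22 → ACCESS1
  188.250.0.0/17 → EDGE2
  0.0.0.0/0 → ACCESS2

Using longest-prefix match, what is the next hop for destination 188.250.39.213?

WAN-GW

Routes whose prefix contains 188.250.39.213:
  0.0.0.0/0 (default, matches everything) -> ACCESS2
  188.192.0.0/10 (188.192.0.0 - 188.255.255.255) -> BRANCH-B
  188.250.0.0/16 (188.250.0.0 - 188.250.255.255) -> DIST2
  188.250.0.0/17 (188.250.0.0 - 188.250.127.255) -> EDGE2
  188.250.0.0/18 (188.250.0.0 - 188.250.63.255) -> WAN-GW
More-specific entries that do NOT match:
  188.251.39.192/26 (188.251.39.192 - 188.251.39.255) does not contain 188.250.39.213
  190.250.36.0/22 (190.250.36.0 - 190.250.39.255) does not contain 188.250.39.213
  188.250.32.0/22 (188.250.32.0 - 188.250.35.255) does not contain 188.250.39.213
  188.250.0.0/19 (188.250.0.0 - 188.250.31.255) does not contain 188.250.39.213
Longest matching prefix is /18 -> next hop WAN-GW.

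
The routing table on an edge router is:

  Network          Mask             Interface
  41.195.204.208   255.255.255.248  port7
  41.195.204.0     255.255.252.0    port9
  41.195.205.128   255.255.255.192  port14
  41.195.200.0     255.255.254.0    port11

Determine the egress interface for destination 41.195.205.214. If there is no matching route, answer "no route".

Routes whose prefix contains 41.195.205.214:
  41.195.204.0/22 (41.195.204.0 - 41.195.207.255) -> port9
More-specific entries that do NOT match:
  41.195.204.208/29 (41.195.204.208 - 41.195.204.215) does not contain 41.195.205.214
  41.195.205.128/26 (41.195.205.128 - 41.195.205.191) does not contain 41.195.205.214
  41.195.200.0/23 (41.195.200.0 - 41.195.201.255) does not contain 41.195.205.214
Longest matching prefix is /22 -> interface port9.

port9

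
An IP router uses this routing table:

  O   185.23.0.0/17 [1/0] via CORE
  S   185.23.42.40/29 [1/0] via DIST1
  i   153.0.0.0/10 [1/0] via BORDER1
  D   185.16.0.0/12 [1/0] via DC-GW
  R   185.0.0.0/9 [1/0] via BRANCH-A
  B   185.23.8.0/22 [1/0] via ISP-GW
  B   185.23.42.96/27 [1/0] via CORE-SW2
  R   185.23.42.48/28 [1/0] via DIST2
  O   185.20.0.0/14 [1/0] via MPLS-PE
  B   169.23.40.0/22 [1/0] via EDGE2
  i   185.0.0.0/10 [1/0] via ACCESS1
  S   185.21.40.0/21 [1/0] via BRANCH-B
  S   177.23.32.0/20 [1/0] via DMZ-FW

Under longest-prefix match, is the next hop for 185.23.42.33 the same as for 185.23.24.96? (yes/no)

185.23.42.33: longest match 185.23.0.0/17 -> CORE
185.23.24.96: longest match 185.23.0.0/17 -> CORE

yes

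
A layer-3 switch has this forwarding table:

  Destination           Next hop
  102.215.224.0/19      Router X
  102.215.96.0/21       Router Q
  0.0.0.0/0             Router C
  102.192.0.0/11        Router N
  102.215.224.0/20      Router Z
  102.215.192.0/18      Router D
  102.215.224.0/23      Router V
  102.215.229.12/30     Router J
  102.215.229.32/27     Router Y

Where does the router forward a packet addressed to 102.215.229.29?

Routes whose prefix contains 102.215.229.29:
  0.0.0.0/0 (default, matches everything) -> Router C
  102.192.0.0/11 (102.192.0.0 - 102.223.255.255) -> Router N
  102.215.192.0/18 (102.215.192.0 - 102.215.255.255) -> Router D
  102.215.224.0/19 (102.215.224.0 - 102.215.255.255) -> Router X
  102.215.224.0/20 (102.215.224.0 - 102.215.239.255) -> Router Z
More-specific entries that do NOT match:
  102.215.229.12/30 (102.215.229.12 - 102.215.229.15) does not contain 102.215.229.29
  102.215.229.32/27 (102.215.229.32 - 102.215.229.63) does not contain 102.215.229.29
  102.215.224.0/23 (102.215.224.0 - 102.215.225.255) does not contain 102.215.229.29
  102.215.96.0/21 (102.215.96.0 - 102.215.103.255) does not contain 102.215.229.29
Longest matching prefix is /20 -> next hop Router Z.

Router Z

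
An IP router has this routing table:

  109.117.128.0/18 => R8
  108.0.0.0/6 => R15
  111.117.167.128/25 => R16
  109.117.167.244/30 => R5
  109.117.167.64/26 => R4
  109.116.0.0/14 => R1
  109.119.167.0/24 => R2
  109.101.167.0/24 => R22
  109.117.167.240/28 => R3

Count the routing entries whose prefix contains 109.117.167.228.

Prefixes containing 109.117.167.228:
  108.0.0.0/6 (108.0.0.0 - 111.255.255.255)
  109.116.0.0/14 (109.116.0.0 - 109.119.255.255)
  109.117.128.0/18 (109.117.128.0 - 109.117.191.255)
Total matching entries: 3.

3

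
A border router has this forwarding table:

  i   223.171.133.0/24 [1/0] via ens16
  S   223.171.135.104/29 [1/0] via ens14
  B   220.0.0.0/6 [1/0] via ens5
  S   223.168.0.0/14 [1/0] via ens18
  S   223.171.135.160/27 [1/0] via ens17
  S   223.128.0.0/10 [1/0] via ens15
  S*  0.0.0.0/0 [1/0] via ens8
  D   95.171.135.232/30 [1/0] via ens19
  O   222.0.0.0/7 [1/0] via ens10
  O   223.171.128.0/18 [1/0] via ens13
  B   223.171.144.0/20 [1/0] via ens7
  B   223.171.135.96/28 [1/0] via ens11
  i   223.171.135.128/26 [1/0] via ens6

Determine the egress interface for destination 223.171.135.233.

Routes whose prefix contains 223.171.135.233:
  0.0.0.0/0 (default, matches everything) -> ens8
  220.0.0.0/6 (220.0.0.0 - 223.255.255.255) -> ens5
  222.0.0.0/7 (222.0.0.0 - 223.255.255.255) -> ens10
  223.128.0.0/10 (223.128.0.0 - 223.191.255.255) -> ens15
  223.168.0.0/14 (223.168.0.0 - 223.171.255.255) -> ens18
  223.171.128.0/18 (223.171.128.0 - 223.171.191.255) -> ens13
More-specific entries that do NOT match:
  95.171.135.232/30 (95.171.135.232 - 95.171.135.235) does not contain 223.171.135.233
  223.171.135.104/29 (223.171.135.104 - 223.171.135.111) does not contain 223.171.135.233
  223.171.135.96/28 (223.171.135.96 - 223.171.135.111) does not contain 223.171.135.233
  223.171.135.160/27 (223.171.135.160 - 223.171.135.191) does not contain 223.171.135.233
  223.171.135.128/26 (223.171.135.128 - 223.171.135.191) does not contain 223.171.135.233
  223.171.133.0/24 (223.171.133.0 - 223.171.133.255) does not contain 223.171.135.233
  223.171.144.0/20 (223.171.144.0 - 223.171.159.255) does not contain 223.171.135.233
Longest matching prefix is /18 -> interface ens13.

ens13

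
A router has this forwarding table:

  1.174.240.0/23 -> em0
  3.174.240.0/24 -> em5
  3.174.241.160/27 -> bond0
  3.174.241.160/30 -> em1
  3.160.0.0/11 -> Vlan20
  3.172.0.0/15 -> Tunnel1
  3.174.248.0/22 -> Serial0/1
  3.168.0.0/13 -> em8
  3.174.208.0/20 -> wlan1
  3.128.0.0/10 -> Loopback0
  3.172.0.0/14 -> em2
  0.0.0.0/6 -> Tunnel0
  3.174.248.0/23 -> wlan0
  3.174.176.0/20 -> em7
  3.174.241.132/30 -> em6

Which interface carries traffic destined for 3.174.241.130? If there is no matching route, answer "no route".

Routes whose prefix contains 3.174.241.130:
  0.0.0.0/6 (0.0.0.0 - 3.255.255.255) -> Tunnel0
  3.128.0.0/10 (3.128.0.0 - 3.191.255.255) -> Loopback0
  3.160.0.0/11 (3.160.0.0 - 3.191.255.255) -> Vlan20
  3.168.0.0/13 (3.168.0.0 - 3.175.255.255) -> em8
  3.172.0.0/14 (3.172.0.0 - 3.175.255.255) -> em2
More-specific entries that do NOT match:
  3.174.241.160/30 (3.174.241.160 - 3.174.241.163) does not contain 3.174.241.130
  3.174.241.132/30 (3.174.241.132 - 3.174.241.135) does not contain 3.174.241.130
  3.174.241.160/27 (3.174.241.160 - 3.174.241.191) does not contain 3.174.241.130
  3.174.240.0/24 (3.174.240.0 - 3.174.240.255) does not contain 3.174.241.130
  1.174.240.0/23 (1.174.240.0 - 1.174.241.255) does not contain 3.174.241.130
  3.174.248.0/23 (3.174.248.0 - 3.174.249.255) does not contain 3.174.241.130
  3.174.248.0/22 (3.174.248.0 - 3.174.251.255) does not contain 3.174.241.130
  3.174.208.0/20 (3.174.208.0 - 3.174.223.255) does not contain 3.174.241.130
  3.174.176.0/20 (3.174.176.0 - 3.174.191.255) does not contain 3.174.241.130
  3.172.0.0/15 (3.172.0.0 - 3.173.255.255) does not contain 3.174.241.130
Longest matching prefix is /14 -> interface em2.

em2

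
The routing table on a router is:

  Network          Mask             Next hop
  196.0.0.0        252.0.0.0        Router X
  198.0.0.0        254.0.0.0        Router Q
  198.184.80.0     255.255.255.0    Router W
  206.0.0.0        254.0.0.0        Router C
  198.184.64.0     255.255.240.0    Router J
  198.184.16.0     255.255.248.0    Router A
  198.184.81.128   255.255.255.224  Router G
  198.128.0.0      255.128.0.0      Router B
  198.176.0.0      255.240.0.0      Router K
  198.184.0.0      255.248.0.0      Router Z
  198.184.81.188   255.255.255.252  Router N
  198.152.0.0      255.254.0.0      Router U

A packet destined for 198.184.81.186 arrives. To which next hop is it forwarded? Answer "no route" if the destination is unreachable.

Routes whose prefix contains 198.184.81.186:
  196.0.0.0/6 (196.0.0.0 - 199.255.255.255) -> Router X
  198.0.0.0/7 (198.0.0.0 - 199.255.255.255) -> Router Q
  198.128.0.0/9 (198.128.0.0 - 198.255.255.255) -> Router B
  198.176.0.0/12 (198.176.0.0 - 198.191.255.255) -> Router K
  198.184.0.0/13 (198.184.0.0 - 198.191.255.255) -> Router Z
More-specific entries that do NOT match:
  198.184.81.188/30 (198.184.81.188 - 198.184.81.191) does not contain 198.184.81.186
  198.184.81.128/27 (198.184.81.128 - 198.184.81.159) does not contain 198.184.81.186
  198.184.80.0/24 (198.184.80.0 - 198.184.80.255) does not contain 198.184.81.186
  198.184.16.0/21 (198.184.16.0 - 198.184.23.255) does not contain 198.184.81.186
  198.184.64.0/20 (198.184.64.0 - 198.184.79.255) does not contain 198.184.81.186
  198.152.0.0/15 (198.152.0.0 - 198.153.255.255) does not contain 198.184.81.186
Longest matching prefix is /13 -> next hop Router Z.

Router Z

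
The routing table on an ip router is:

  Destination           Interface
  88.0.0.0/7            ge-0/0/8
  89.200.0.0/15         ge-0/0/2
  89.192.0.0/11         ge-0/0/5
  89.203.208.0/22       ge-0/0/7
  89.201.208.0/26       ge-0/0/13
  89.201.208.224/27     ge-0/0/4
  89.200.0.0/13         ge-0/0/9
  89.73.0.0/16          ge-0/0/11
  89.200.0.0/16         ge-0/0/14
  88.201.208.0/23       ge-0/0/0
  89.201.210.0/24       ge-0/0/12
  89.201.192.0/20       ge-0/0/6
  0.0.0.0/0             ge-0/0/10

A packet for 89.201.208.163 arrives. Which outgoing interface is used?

ge-0/0/2

Routes whose prefix contains 89.201.208.163:
  0.0.0.0/0 (default, matches everything) -> ge-0/0/10
  88.0.0.0/7 (88.0.0.0 - 89.255.255.255) -> ge-0/0/8
  89.192.0.0/11 (89.192.0.0 - 89.223.255.255) -> ge-0/0/5
  89.200.0.0/13 (89.200.0.0 - 89.207.255.255) -> ge-0/0/9
  89.200.0.0/15 (89.200.0.0 - 89.201.255.255) -> ge-0/0/2
More-specific entries that do NOT match:
  89.201.208.224/27 (89.201.208.224 - 89.201.208.255) does not contain 89.201.208.163
  89.201.208.0/26 (89.201.208.0 - 89.201.208.63) does not contain 89.201.208.163
  89.201.210.0/24 (89.201.210.0 - 89.201.210.255) does not contain 89.201.208.163
  88.201.208.0/23 (88.201.208.0 - 88.201.209.255) does not contain 89.201.208.163
  89.203.208.0/22 (89.203.208.0 - 89.203.211.255) does not contain 89.201.208.163
  89.201.192.0/20 (89.201.192.0 - 89.201.207.255) does not contain 89.201.208.163
  89.73.0.0/16 (89.73.0.0 - 89.73.255.255) does not contain 89.201.208.163
  89.200.0.0/16 (89.200.0.0 - 89.200.255.255) does not contain 89.201.208.163
Longest matching prefix is /15 -> interface ge-0/0/2.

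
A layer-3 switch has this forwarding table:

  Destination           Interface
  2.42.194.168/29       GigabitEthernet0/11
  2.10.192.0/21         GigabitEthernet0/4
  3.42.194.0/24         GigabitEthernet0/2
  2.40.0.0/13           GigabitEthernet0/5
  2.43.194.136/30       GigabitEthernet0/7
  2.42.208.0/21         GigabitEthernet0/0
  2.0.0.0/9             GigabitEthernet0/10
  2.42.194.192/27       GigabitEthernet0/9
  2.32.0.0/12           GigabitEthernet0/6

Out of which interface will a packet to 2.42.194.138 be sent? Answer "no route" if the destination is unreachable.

GigabitEthernet0/5

Routes whose prefix contains 2.42.194.138:
  2.0.0.0/9 (2.0.0.0 - 2.127.255.255) -> GigabitEthernet0/10
  2.32.0.0/12 (2.32.0.0 - 2.47.255.255) -> GigabitEthernet0/6
  2.40.0.0/13 (2.40.0.0 - 2.47.255.255) -> GigabitEthernet0/5
More-specific entries that do NOT match:
  2.43.194.136/30 (2.43.194.136 - 2.43.194.139) does not contain 2.42.194.138
  2.42.194.168/29 (2.42.194.168 - 2.42.194.175) does not contain 2.42.194.138
  2.42.194.192/27 (2.42.194.192 - 2.42.194.223) does not contain 2.42.194.138
  3.42.194.0/24 (3.42.194.0 - 3.42.194.255) does not contain 2.42.194.138
  2.10.192.0/21 (2.10.192.0 - 2.10.199.255) does not contain 2.42.194.138
  2.42.208.0/21 (2.42.208.0 - 2.42.215.255) does not contain 2.42.194.138
Longest matching prefix is /13 -> interface GigabitEthernet0/5.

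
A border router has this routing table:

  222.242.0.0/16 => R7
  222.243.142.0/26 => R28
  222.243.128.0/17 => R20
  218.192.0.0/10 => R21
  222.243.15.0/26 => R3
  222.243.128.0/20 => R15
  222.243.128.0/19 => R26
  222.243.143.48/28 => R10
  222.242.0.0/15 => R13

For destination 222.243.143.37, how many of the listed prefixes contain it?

4

Prefixes containing 222.243.143.37:
  222.242.0.0/15 (222.242.0.0 - 222.243.255.255)
  222.243.128.0/17 (222.243.128.0 - 222.243.255.255)
  222.243.128.0/19 (222.243.128.0 - 222.243.159.255)
  222.243.128.0/20 (222.243.128.0 - 222.243.143.255)
Total matching entries: 4.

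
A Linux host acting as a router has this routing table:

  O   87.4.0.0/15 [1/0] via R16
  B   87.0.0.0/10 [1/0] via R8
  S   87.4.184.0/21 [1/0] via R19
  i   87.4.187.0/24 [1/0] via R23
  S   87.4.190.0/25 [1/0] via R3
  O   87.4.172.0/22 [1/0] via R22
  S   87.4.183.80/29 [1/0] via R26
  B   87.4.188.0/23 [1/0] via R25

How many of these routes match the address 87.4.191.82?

Prefixes containing 87.4.191.82:
  87.0.0.0/10 (87.0.0.0 - 87.63.255.255)
  87.4.0.0/15 (87.4.0.0 - 87.5.255.255)
  87.4.184.0/21 (87.4.184.0 - 87.4.191.255)
Total matching entries: 3.

3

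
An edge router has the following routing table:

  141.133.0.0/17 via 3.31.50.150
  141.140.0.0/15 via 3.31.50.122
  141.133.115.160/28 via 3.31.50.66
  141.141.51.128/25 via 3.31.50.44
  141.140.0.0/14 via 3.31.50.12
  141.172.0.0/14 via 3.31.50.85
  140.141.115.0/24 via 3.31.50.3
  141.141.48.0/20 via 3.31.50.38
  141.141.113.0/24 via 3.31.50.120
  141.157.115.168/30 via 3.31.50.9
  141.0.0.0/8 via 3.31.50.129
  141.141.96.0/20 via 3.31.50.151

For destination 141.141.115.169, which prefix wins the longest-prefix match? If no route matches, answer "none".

Entries matching 141.141.115.169:
  141.0.0.0/8 (141.0.0.0 - 141.255.255.255)
  141.140.0.0/14 (141.140.0.0 - 141.143.255.255)
  141.140.0.0/15 (141.140.0.0 - 141.141.255.255)
Most specific is 141.140.0.0/15.

141.140.0.0/15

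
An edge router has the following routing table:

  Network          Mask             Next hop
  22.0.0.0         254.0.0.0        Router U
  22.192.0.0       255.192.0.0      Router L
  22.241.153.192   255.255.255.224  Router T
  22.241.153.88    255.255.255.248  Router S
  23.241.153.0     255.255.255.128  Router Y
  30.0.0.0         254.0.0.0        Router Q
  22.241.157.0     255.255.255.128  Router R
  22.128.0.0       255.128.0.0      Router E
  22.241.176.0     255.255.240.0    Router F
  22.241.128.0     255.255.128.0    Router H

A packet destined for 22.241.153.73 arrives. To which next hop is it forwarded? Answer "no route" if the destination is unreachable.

Router H

Routes whose prefix contains 22.241.153.73:
  22.0.0.0/7 (22.0.0.0 - 23.255.255.255) -> Router U
  22.128.0.0/9 (22.128.0.0 - 22.255.255.255) -> Router E
  22.192.0.0/10 (22.192.0.0 - 22.255.255.255) -> Router L
  22.241.128.0/17 (22.241.128.0 - 22.241.255.255) -> Router H
More-specific entries that do NOT match:
  22.241.153.88/29 (22.241.153.88 - 22.241.153.95) does not contain 22.241.153.73
  22.241.153.192/27 (22.241.153.192 - 22.241.153.223) does not contain 22.241.153.73
  23.241.153.0/25 (23.241.153.0 - 23.241.153.127) does not contain 22.241.153.73
  22.241.157.0/25 (22.241.157.0 - 22.241.157.127) does not contain 22.241.153.73
  22.241.176.0/20 (22.241.176.0 - 22.241.191.255) does not contain 22.241.153.73
Longest matching prefix is /17 -> next hop Router H.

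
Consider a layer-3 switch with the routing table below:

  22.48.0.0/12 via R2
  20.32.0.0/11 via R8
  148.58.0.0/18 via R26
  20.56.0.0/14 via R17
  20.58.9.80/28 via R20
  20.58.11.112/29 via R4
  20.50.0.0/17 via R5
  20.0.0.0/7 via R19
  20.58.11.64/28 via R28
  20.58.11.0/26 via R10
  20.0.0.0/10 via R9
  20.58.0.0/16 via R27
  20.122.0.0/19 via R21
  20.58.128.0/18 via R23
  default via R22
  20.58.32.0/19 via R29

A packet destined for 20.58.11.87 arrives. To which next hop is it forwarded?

Routes whose prefix contains 20.58.11.87:
  0.0.0.0/0 (default, matches everything) -> R22
  20.0.0.0/7 (20.0.0.0 - 21.255.255.255) -> R19
  20.0.0.0/10 (20.0.0.0 - 20.63.255.255) -> R9
  20.32.0.0/11 (20.32.0.0 - 20.63.255.255) -> R8
  20.56.0.0/14 (20.56.0.0 - 20.59.255.255) -> R17
  20.58.0.0/16 (20.58.0.0 - 20.58.255.255) -> R27
More-specific entries that do NOT match:
  20.58.11.112/29 (20.58.11.112 - 20.58.11.119) does not contain 20.58.11.87
  20.58.9.80/28 (20.58.9.80 - 20.58.9.95) does not contain 20.58.11.87
  20.58.11.64/28 (20.58.11.64 - 20.58.11.79) does not contain 20.58.11.87
  20.58.11.0/26 (20.58.11.0 - 20.58.11.63) does not contain 20.58.11.87
  20.122.0.0/19 (20.122.0.0 - 20.122.31.255) does not contain 20.58.11.87
  20.58.32.0/19 (20.58.32.0 - 20.58.63.255) does not contain 20.58.11.87
  148.58.0.0/18 (148.58.0.0 - 148.58.63.255) does not contain 20.58.11.87
  20.58.128.0/18 (20.58.128.0 - 20.58.191.255) does not contain 20.58.11.87
  20.50.0.0/17 (20.50.0.0 - 20.50.127.255) does not contain 20.58.11.87
Longest matching prefix is /16 -> next hop R27.

R27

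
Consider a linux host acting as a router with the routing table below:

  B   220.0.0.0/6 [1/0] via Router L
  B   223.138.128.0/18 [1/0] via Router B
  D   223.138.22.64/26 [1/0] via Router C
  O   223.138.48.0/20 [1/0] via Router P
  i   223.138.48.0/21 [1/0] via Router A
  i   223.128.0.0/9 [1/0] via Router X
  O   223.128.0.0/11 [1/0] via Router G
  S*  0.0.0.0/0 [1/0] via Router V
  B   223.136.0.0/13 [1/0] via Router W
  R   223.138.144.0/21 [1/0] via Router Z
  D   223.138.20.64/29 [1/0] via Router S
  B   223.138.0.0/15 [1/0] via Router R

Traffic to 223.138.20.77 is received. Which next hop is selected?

Router R

Routes whose prefix contains 223.138.20.77:
  0.0.0.0/0 (default, matches everything) -> Router V
  220.0.0.0/6 (220.0.0.0 - 223.255.255.255) -> Router L
  223.128.0.0/9 (223.128.0.0 - 223.255.255.255) -> Router X
  223.128.0.0/11 (223.128.0.0 - 223.159.255.255) -> Router G
  223.136.0.0/13 (223.136.0.0 - 223.143.255.255) -> Router W
  223.138.0.0/15 (223.138.0.0 - 223.139.255.255) -> Router R
More-specific entries that do NOT match:
  223.138.20.64/29 (223.138.20.64 - 223.138.20.71) does not contain 223.138.20.77
  223.138.22.64/26 (223.138.22.64 - 223.138.22.127) does not contain 223.138.20.77
  223.138.48.0/21 (223.138.48.0 - 223.138.55.255) does not contain 223.138.20.77
  223.138.144.0/21 (223.138.144.0 - 223.138.151.255) does not contain 223.138.20.77
  223.138.48.0/20 (223.138.48.0 - 223.138.63.255) does not contain 223.138.20.77
  223.138.128.0/18 (223.138.128.0 - 223.138.191.255) does not contain 223.138.20.77
Longest matching prefix is /15 -> next hop Router R.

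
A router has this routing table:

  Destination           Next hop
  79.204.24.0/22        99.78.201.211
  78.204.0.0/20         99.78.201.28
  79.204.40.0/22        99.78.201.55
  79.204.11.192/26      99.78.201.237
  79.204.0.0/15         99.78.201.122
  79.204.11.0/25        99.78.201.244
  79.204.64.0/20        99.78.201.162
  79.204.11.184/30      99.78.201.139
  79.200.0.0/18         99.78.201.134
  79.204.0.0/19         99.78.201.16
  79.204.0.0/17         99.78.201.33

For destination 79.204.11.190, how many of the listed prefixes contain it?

Prefixes containing 79.204.11.190:
  79.204.0.0/15 (79.204.0.0 - 79.205.255.255)
  79.204.0.0/17 (79.204.0.0 - 79.204.127.255)
  79.204.0.0/19 (79.204.0.0 - 79.204.31.255)
Total matching entries: 3.

3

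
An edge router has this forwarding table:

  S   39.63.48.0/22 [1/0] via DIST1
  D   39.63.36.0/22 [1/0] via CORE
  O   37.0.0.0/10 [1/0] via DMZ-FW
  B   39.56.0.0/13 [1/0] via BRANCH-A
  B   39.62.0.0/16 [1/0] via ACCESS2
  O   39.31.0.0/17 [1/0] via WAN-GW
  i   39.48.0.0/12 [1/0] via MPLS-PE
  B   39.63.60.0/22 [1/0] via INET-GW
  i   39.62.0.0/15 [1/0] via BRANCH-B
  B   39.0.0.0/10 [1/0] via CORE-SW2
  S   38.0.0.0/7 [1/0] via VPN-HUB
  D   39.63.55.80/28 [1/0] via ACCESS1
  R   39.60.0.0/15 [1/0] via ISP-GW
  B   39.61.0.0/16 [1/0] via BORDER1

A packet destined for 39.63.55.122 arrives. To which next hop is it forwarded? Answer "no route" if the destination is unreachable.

Routes whose prefix contains 39.63.55.122:
  38.0.0.0/7 (38.0.0.0 - 39.255.255.255) -> VPN-HUB
  39.0.0.0/10 (39.0.0.0 - 39.63.255.255) -> CORE-SW2
  39.48.0.0/12 (39.48.0.0 - 39.63.255.255) -> MPLS-PE
  39.56.0.0/13 (39.56.0.0 - 39.63.255.255) -> BRANCH-A
  39.62.0.0/15 (39.62.0.0 - 39.63.255.255) -> BRANCH-B
More-specific entries that do NOT match:
  39.63.55.80/28 (39.63.55.80 - 39.63.55.95) does not contain 39.63.55.122
  39.63.48.0/22 (39.63.48.0 - 39.63.51.255) does not contain 39.63.55.122
  39.63.36.0/22 (39.63.36.0 - 39.63.39.255) does not contain 39.63.55.122
  39.63.60.0/22 (39.63.60.0 - 39.63.63.255) does not contain 39.63.55.122
  39.31.0.0/17 (39.31.0.0 - 39.31.127.255) does not contain 39.63.55.122
  39.62.0.0/16 (39.62.0.0 - 39.62.255.255) does not contain 39.63.55.122
  39.61.0.0/16 (39.61.0.0 - 39.61.255.255) does not contain 39.63.55.122
Longest matching prefix is /15 -> next hop BRANCH-B.

BRANCH-B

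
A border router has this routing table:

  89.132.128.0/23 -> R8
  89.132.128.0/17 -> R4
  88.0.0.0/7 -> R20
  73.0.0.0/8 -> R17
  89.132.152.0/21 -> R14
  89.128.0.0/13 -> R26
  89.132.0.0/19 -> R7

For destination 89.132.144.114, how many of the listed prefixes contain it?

3

Prefixes containing 89.132.144.114:
  88.0.0.0/7 (88.0.0.0 - 89.255.255.255)
  89.128.0.0/13 (89.128.0.0 - 89.135.255.255)
  89.132.128.0/17 (89.132.128.0 - 89.132.255.255)
Total matching entries: 3.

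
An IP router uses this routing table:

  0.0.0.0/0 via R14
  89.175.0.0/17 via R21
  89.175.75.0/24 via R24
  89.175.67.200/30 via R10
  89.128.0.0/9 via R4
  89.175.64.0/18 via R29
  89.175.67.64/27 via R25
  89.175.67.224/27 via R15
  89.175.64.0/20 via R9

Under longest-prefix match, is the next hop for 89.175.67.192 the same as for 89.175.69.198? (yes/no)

89.175.67.192: longest match 89.175.64.0/20 -> R9
89.175.69.198: longest match 89.175.64.0/20 -> R9

yes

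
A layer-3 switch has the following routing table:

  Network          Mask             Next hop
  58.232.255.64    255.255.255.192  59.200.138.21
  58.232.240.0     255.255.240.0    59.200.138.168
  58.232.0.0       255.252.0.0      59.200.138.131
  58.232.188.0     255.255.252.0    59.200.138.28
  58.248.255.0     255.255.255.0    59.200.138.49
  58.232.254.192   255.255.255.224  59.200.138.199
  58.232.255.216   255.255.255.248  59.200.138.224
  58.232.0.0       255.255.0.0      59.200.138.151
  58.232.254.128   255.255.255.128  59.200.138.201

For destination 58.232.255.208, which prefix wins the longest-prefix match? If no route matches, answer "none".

58.232.240.0/20

Entries matching 58.232.255.208:
  58.232.0.0/14 (58.232.0.0 - 58.235.255.255)
  58.232.0.0/16 (58.232.0.0 - 58.232.255.255)
  58.232.240.0/20 (58.232.240.0 - 58.232.255.255)
Most specific is 58.232.240.0/20.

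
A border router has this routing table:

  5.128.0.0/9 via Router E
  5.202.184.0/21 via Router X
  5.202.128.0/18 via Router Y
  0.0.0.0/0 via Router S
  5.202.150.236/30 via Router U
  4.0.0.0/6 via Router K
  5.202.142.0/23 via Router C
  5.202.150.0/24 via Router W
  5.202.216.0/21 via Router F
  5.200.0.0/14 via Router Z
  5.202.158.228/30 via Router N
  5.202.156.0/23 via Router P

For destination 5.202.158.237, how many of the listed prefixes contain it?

5

Prefixes containing 5.202.158.237:
  0.0.0.0/0 (default, matches everything)
  4.0.0.0/6 (4.0.0.0 - 7.255.255.255)
  5.128.0.0/9 (5.128.0.0 - 5.255.255.255)
  5.200.0.0/14 (5.200.0.0 - 5.203.255.255)
  5.202.128.0/18 (5.202.128.0 - 5.202.191.255)
Total matching entries: 5.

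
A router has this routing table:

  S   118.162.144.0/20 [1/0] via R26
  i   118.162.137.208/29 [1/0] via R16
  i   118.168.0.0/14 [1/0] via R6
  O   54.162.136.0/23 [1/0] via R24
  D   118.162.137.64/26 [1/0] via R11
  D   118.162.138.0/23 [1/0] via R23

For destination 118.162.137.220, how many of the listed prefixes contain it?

No listed prefix contains 118.162.137.220.
Total matching entries: 0.

0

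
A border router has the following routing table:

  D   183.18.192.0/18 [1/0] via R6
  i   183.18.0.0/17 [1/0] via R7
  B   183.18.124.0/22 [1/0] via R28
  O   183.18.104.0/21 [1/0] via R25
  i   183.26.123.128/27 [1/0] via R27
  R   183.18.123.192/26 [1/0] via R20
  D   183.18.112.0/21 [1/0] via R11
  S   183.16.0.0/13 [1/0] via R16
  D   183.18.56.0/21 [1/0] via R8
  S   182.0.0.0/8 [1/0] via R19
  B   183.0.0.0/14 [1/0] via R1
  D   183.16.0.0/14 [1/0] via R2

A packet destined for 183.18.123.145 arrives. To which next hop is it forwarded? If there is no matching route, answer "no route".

R7

Routes whose prefix contains 183.18.123.145:
  183.16.0.0/13 (183.16.0.0 - 183.23.255.255) -> R16
  183.16.0.0/14 (183.16.0.0 - 183.19.255.255) -> R2
  183.18.0.0/17 (183.18.0.0 - 183.18.127.255) -> R7
More-specific entries that do NOT match:
  183.26.123.128/27 (183.26.123.128 - 183.26.123.159) does not contain 183.18.123.145
  183.18.123.192/26 (183.18.123.192 - 183.18.123.255) does not contain 183.18.123.145
  183.18.124.0/22 (183.18.124.0 - 183.18.127.255) does not contain 183.18.123.145
  183.18.104.0/21 (183.18.104.0 - 183.18.111.255) does not contain 183.18.123.145
  183.18.112.0/21 (183.18.112.0 - 183.18.119.255) does not contain 183.18.123.145
  183.18.56.0/21 (183.18.56.0 - 183.18.63.255) does not contain 183.18.123.145
  183.18.192.0/18 (183.18.192.0 - 183.18.255.255) does not contain 183.18.123.145
Longest matching prefix is /17 -> next hop R7.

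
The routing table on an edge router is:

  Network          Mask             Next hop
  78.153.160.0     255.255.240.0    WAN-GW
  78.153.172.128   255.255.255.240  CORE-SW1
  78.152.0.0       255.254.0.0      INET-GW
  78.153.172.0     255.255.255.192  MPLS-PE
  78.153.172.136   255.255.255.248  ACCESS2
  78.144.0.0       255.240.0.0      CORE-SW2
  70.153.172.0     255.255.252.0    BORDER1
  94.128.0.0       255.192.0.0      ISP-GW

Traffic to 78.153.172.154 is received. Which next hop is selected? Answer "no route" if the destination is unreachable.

WAN-GW

Routes whose prefix contains 78.153.172.154:
  78.144.0.0/12 (78.144.0.0 - 78.159.255.255) -> CORE-SW2
  78.152.0.0/15 (78.152.0.0 - 78.153.255.255) -> INET-GW
  78.153.160.0/20 (78.153.160.0 - 78.153.175.255) -> WAN-GW
More-specific entries that do NOT match:
  78.153.172.136/29 (78.153.172.136 - 78.153.172.143) does not contain 78.153.172.154
  78.153.172.128/28 (78.153.172.128 - 78.153.172.143) does not contain 78.153.172.154
  78.153.172.0/26 (78.153.172.0 - 78.153.172.63) does not contain 78.153.172.154
  70.153.172.0/22 (70.153.172.0 - 70.153.175.255) does not contain 78.153.172.154
Longest matching prefix is /20 -> next hop WAN-GW.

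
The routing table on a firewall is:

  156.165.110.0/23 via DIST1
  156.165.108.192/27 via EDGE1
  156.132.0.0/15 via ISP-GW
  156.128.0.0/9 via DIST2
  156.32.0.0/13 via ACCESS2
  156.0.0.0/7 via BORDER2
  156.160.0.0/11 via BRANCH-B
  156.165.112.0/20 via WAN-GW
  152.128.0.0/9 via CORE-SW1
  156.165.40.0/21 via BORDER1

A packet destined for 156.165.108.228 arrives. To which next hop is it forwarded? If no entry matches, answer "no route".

Routes whose prefix contains 156.165.108.228:
  156.0.0.0/7 (156.0.0.0 - 157.255.255.255) -> BORDER2
  156.128.0.0/9 (156.128.0.0 - 156.255.255.255) -> DIST2
  156.160.0.0/11 (156.160.0.0 - 156.191.255.255) -> BRANCH-B
More-specific entries that do NOT match:
  156.165.108.192/27 (156.165.108.192 - 156.165.108.223) does not contain 156.165.108.228
  156.165.110.0/23 (156.165.110.0 - 156.165.111.255) does not contain 156.165.108.228
  156.165.40.0/21 (156.165.40.0 - 156.165.47.255) does not contain 156.165.108.228
  156.165.112.0/20 (156.165.112.0 - 156.165.127.255) does not contain 156.165.108.228
  156.132.0.0/15 (156.132.0.0 - 156.133.255.255) does not contain 156.165.108.228
  156.32.0.0/13 (156.32.0.0 - 156.39.255.255) does not contain 156.165.108.228
Longest matching prefix is /11 -> next hop BRANCH-B.

BRANCH-B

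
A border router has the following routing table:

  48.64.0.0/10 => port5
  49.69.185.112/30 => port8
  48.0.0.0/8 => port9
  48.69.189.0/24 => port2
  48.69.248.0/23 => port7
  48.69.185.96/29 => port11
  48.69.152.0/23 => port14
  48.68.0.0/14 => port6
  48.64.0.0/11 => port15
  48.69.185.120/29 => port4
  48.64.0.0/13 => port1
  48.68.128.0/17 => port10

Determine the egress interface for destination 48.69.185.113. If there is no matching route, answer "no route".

Routes whose prefix contains 48.69.185.113:
  48.0.0.0/8 (48.0.0.0 - 48.255.255.255) -> port9
  48.64.0.0/10 (48.64.0.0 - 48.127.255.255) -> port5
  48.64.0.0/11 (48.64.0.0 - 48.95.255.255) -> port15
  48.64.0.0/13 (48.64.0.0 - 48.71.255.255) -> port1
  48.68.0.0/14 (48.68.0.0 - 48.71.255.255) -> port6
More-specific entries that do NOT match:
  49.69.185.112/30 (49.69.185.112 - 49.69.185.115) does not contain 48.69.185.113
  48.69.185.96/29 (48.69.185.96 - 48.69.185.103) does not contain 48.69.185.113
  48.69.185.120/29 (48.69.185.120 - 48.69.185.127) does not contain 48.69.185.113
  48.69.189.0/24 (48.69.189.0 - 48.69.189.255) does not contain 48.69.185.113
  48.69.248.0/23 (48.69.248.0 - 48.69.249.255) does not contain 48.69.185.113
  48.69.152.0/23 (48.69.152.0 - 48.69.153.255) does not contain 48.69.185.113
  48.68.128.0/17 (48.68.128.0 - 48.68.255.255) does not contain 48.69.185.113
Longest matching prefix is /14 -> interface port6.

port6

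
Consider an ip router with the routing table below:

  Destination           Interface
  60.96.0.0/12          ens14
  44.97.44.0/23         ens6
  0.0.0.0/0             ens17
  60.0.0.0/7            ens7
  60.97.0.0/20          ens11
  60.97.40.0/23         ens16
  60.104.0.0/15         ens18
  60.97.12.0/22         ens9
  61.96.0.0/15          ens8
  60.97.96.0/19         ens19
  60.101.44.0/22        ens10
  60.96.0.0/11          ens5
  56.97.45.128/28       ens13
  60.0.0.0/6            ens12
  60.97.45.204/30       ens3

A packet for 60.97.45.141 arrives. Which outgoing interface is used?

ens14

Routes whose prefix contains 60.97.45.141:
  0.0.0.0/0 (default, matches everything) -> ens17
  60.0.0.0/6 (60.0.0.0 - 63.255.255.255) -> ens12
  60.0.0.0/7 (60.0.0.0 - 61.255.255.255) -> ens7
  60.96.0.0/11 (60.96.0.0 - 60.127.255.255) -> ens5
  60.96.0.0/12 (60.96.0.0 - 60.111.255.255) -> ens14
More-specific entries that do NOT match:
  60.97.45.204/30 (60.97.45.204 - 60.97.45.207) does not contain 60.97.45.141
  56.97.45.128/28 (56.97.45.128 - 56.97.45.143) does not contain 60.97.45.141
  44.97.44.0/23 (44.97.44.0 - 44.97.45.255) does not contain 60.97.45.141
  60.97.40.0/23 (60.97.40.0 - 60.97.41.255) does not contain 60.97.45.141
  60.97.12.0/22 (60.97.12.0 - 60.97.15.255) does not contain 60.97.45.141
  60.101.44.0/22 (60.101.44.0 - 60.101.47.255) does not contain 60.97.45.141
  60.97.0.0/20 (60.97.0.0 - 60.97.15.255) does not contain 60.97.45.141
  60.97.96.0/19 (60.97.96.0 - 60.97.127.255) does not contain 60.97.45.141
  60.104.0.0/15 (60.104.0.0 - 60.105.255.255) does not contain 60.97.45.141
  61.96.0.0/15 (61.96.0.0 - 61.97.255.255) does not contain 60.97.45.141
Longest matching prefix is /12 -> interface ens14.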